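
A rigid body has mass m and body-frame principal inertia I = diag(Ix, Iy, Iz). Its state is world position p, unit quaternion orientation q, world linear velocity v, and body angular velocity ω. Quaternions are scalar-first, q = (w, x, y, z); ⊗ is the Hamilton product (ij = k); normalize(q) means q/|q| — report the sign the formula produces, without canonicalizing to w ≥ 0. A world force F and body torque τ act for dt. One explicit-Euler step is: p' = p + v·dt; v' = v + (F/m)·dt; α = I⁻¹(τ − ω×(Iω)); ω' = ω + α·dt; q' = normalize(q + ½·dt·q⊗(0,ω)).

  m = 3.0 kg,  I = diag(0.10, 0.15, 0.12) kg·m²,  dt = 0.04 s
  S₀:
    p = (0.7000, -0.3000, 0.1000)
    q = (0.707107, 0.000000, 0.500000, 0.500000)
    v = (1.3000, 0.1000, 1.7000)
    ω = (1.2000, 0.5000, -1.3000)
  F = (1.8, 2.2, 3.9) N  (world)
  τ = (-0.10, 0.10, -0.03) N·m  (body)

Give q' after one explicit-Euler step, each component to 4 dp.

2q̇ = q⊗(0,ω) = (0.4000000, -0.0514716, 0.9535535, -1.5192391)
updated quaternion q' = (0.7146, -0.0010, 0.5187, 0.4693)

q' = (0.7146, -0.0010, 0.5187, 0.4693)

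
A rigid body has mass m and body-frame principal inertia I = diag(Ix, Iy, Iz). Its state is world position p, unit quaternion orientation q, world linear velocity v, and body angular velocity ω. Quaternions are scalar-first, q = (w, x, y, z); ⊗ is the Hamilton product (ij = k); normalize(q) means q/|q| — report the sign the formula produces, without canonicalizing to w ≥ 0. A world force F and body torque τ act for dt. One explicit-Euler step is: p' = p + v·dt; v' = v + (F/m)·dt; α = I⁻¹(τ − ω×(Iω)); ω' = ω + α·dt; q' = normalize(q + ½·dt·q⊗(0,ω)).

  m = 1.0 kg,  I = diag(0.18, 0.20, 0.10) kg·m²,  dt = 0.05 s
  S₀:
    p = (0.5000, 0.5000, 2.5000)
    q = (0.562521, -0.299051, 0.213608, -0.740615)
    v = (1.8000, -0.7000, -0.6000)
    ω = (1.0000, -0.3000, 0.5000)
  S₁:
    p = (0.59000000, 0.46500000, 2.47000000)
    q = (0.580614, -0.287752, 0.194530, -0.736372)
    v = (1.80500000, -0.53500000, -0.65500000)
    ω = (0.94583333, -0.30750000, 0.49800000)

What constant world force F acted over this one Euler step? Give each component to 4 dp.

Δv = v₁−v₀ = (0.00500000, 0.16500000, -0.05500000)
m·(v₁−v₀)/dt = (0.1000, 3.3000, -1.1000)

F = (0.1000, 3.3000, -1.1000)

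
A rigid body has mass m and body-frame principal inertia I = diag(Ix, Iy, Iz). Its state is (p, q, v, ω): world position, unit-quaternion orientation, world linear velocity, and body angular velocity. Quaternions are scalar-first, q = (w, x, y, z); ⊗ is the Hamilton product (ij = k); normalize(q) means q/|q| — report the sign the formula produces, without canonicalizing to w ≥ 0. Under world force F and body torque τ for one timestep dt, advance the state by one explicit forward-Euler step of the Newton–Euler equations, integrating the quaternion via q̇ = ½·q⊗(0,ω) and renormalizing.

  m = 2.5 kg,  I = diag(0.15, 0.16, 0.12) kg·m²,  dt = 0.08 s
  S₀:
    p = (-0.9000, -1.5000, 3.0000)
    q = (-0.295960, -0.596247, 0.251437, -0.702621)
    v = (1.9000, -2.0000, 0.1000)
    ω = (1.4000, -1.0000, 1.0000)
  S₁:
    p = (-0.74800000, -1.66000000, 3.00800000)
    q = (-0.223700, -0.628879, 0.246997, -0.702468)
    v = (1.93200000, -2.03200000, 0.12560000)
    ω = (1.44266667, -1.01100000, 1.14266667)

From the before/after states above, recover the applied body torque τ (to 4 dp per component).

ω₁ − ω₀ = (0.04266667, -0.01100000, 0.14266667)
precession coupling = (0.0400, 0.0420, -0.0140)
τ = I·(Δω/dt) + ω₀×(Iω₀) = (0.1200, 0.0200, 0.2000)

τ = (0.1200, 0.0200, 0.2000)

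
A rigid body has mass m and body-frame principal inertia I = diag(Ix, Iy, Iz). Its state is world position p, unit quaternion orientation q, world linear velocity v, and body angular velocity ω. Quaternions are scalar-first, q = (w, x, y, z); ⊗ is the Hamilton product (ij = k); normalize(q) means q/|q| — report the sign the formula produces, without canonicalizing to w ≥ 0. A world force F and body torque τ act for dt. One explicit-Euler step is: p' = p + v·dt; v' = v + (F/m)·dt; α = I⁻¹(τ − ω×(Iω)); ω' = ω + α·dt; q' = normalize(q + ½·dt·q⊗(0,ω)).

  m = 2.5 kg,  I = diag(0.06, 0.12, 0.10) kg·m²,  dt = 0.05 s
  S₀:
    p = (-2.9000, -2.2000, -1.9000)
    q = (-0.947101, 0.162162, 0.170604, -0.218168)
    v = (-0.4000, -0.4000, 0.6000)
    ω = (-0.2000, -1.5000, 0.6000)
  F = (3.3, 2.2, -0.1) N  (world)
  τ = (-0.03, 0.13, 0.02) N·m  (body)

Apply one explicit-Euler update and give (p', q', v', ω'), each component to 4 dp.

p' = (-2.9200, -2.2200, -1.8700)
q' = (-0.9358, 0.1611, 0.2046, -0.2374)
v' = (-0.3340, -0.3560, 0.5980)
ω' = (-0.2400, -1.4478, 0.6010)

p + v·dt = (-2.9200, -2.2200, -1.8700)
v + (F/m)dt = (-0.3340, -0.3560, 0.5980)
precession coupling ω×(Iω) = (0.0180, 0.0048, 0.0180)
α = I⁻¹(τ − ω×Iω) = (-0.8000, 1.0433, 0.0200)
new body rate ω' = (-0.2400, -1.4478, 0.6010)
2q̇ = q⊗(0,ω) = (0.4192392, -0.0354694, 1.3669879, -0.7773828)
updated quaternion q' = (-0.9358, 0.1611, 0.2046, -0.2374)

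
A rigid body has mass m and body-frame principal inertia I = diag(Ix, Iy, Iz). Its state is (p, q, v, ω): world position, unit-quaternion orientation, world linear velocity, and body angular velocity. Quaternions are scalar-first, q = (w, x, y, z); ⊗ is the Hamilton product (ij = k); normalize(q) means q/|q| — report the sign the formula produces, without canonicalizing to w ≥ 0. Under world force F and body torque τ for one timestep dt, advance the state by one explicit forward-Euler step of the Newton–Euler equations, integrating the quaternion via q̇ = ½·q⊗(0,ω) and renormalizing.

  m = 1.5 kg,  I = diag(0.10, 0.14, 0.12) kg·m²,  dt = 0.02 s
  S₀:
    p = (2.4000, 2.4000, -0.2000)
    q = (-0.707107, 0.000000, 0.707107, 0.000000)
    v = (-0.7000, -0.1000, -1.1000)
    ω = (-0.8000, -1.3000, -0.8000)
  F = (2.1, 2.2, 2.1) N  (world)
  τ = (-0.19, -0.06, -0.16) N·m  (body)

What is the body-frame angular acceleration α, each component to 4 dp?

precession coupling ω×(Iω) = (-0.0208, -0.0128, 0.0416)
(τ − ω×Iω)/I = (-1.6920, -0.3371, -1.6800)

α = (-1.6920, -0.3371, -1.6800)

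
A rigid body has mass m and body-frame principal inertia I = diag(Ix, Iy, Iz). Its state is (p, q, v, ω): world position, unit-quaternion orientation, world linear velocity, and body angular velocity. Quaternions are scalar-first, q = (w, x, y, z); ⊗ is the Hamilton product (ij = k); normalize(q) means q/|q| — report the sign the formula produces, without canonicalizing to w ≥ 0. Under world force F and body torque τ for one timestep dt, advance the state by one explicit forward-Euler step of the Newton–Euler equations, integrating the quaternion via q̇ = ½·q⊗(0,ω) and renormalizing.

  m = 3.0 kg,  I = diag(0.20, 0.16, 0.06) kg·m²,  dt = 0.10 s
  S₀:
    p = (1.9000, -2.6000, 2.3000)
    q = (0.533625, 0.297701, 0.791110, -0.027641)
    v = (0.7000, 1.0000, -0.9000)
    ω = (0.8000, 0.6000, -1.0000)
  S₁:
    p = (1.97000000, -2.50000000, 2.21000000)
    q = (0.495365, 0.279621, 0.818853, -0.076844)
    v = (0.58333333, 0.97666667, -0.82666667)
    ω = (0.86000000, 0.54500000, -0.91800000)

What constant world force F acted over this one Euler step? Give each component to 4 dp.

F = (-3.5000, -0.7000, 2.2000)

Δv = v₁−v₀ = (-0.11666667, -0.02333333, 0.07333333)
F = m·Δv/dt = (-3.5000, -0.7000, 2.2000)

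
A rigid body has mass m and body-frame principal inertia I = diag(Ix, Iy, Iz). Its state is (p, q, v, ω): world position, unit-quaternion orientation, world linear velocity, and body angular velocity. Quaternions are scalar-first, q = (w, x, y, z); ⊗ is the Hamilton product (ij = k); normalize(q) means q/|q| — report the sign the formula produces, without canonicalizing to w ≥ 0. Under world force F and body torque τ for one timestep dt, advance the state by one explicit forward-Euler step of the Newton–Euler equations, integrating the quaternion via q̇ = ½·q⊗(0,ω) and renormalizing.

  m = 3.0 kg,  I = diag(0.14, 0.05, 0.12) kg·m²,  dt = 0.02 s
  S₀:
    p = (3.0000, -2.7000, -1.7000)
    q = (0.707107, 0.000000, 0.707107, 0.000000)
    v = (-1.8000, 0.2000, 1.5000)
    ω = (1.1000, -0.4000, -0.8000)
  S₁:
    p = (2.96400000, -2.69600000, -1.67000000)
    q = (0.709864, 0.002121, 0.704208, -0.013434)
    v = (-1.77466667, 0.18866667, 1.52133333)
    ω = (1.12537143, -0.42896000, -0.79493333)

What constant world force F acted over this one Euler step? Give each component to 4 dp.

F = (3.8000, -1.7000, 3.2000)

v₁ − v₀ = (0.02533333, -0.01133333, 0.02133333)
F = m·Δv/dt = (3.8000, -1.7000, 3.2000)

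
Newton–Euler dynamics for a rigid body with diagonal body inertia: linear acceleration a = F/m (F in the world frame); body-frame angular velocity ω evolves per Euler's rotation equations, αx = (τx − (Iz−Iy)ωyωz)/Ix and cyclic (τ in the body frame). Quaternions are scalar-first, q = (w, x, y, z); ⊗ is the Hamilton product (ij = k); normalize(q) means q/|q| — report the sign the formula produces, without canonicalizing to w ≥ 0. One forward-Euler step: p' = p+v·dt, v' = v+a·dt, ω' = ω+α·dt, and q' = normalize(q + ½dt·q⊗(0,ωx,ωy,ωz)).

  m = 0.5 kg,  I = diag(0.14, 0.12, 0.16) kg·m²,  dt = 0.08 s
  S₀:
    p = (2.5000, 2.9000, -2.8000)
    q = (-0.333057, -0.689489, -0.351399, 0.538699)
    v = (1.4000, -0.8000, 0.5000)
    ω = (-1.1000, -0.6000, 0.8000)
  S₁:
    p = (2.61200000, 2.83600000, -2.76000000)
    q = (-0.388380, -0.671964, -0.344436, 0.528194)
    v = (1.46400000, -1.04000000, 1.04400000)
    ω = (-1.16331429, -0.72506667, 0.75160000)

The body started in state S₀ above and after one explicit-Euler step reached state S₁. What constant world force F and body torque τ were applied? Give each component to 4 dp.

F = (0.4000, -1.5000, 3.4000)
τ = (-0.1300, -0.1700, -0.1100)

Δω = ω₁−ω₀ = (-0.06331429, -0.12506667, -0.04840000)
gyro term ω₀×Iω₀ = (-0.0192, 0.0176, -0.0132)
applied torque τ = (-0.1300, -0.1700, -0.1100)
Δv = v₁−v₀ = (0.06400000, -0.24000000, 0.54400000)
m·(v₁−v₀)/dt = (0.4000, -1.5000, 3.4000)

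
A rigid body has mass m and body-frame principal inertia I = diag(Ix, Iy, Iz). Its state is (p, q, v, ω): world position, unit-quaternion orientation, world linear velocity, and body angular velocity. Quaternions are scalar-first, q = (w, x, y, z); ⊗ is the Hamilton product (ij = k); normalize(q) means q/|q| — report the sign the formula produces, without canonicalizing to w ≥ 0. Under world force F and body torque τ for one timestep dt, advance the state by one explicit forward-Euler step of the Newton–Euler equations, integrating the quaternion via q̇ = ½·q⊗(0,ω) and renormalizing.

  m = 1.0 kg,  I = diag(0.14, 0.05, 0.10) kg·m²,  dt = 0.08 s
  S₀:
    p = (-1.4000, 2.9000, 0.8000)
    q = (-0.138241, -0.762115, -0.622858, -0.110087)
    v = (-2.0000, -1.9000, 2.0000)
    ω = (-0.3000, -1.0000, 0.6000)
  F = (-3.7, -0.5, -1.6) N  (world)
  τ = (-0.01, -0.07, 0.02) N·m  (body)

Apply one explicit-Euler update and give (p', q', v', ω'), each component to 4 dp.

p' = (-1.5600, 2.7480, 0.9600)
q' = (-0.1695, -0.7789, -0.5970, -0.0903)
v' = (-2.2960, -1.9400, 1.8720)
ω' = (-0.2886, -1.1005, 0.6376)

a = F/m = (-3.7000, -0.5000, -1.6000)
p + v·dt = (-1.5600, 2.7480, 0.9600)
v' = v + a·dt = (-2.2960, -1.9400, 1.8720)
angular accel α = (0.1429, -1.2560, 0.4700)
new body rate ω' = (-0.2886, -1.1005, 0.6376)
q⊗(0,ω) = (-0.7854403, -0.4423295, 0.6285361, 0.4923130)
updated quaternion q' = (-0.1695, -0.7789, -0.5970, -0.0903)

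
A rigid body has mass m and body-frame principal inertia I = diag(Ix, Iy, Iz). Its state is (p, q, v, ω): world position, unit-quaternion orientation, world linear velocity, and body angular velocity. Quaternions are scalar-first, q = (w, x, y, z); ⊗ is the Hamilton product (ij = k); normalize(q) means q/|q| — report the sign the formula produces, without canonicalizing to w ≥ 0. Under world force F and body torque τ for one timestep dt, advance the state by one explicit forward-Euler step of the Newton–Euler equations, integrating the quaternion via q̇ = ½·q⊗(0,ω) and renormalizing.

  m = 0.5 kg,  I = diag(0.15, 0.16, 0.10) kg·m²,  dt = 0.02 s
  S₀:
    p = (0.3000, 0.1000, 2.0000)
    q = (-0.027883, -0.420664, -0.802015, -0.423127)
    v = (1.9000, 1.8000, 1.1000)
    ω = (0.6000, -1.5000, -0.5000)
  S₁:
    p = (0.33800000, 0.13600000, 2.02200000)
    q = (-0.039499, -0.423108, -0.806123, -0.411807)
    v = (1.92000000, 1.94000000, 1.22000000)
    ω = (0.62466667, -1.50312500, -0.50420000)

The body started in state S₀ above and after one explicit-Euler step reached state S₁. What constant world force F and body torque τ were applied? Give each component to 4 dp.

rate change Δω = (0.02466667, -0.00312500, -0.00420000)
ω₀×(Iω₀) = (-0.0450, -0.0150, -0.0090)
τ = I·(Δω/dt) + ω₀×(Iω₀) = (0.1400, -0.0400, -0.0300)
velocity change Δv = (0.02000000, 0.14000000, 0.12000000)
applied force F = (0.5000, 3.5000, 3.0000)

F = (0.5000, 3.5000, 3.0000)
τ = (0.1400, -0.0400, -0.0300)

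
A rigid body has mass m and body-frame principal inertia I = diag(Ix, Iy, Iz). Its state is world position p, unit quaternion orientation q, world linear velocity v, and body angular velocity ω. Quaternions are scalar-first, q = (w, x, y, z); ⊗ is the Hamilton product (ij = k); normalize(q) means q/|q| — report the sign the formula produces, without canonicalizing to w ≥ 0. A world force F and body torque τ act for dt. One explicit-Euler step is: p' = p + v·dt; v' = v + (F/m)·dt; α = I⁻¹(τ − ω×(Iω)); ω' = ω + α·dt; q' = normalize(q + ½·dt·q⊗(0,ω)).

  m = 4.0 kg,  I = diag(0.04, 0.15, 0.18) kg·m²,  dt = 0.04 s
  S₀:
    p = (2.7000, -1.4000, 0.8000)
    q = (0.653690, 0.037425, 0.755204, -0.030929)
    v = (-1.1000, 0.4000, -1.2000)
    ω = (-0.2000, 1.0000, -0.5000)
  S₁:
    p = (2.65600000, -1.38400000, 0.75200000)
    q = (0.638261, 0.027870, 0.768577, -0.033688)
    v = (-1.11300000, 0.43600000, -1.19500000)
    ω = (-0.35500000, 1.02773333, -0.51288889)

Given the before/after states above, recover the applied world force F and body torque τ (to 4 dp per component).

F = (-1.3000, 3.6000, 0.5000)
τ = (-0.1700, 0.0900, -0.0800)

rate change Δω = (-0.15500000, 0.02773333, -0.01288889)
ω₀×(Iω₀) = (-0.0150, -0.0140, -0.0220)
I·α + gyro = (-0.1700, 0.0900, -0.0800)
velocity change Δv = (-0.01300000, 0.03600000, 0.00500000)
F = m·Δv/dt = (-1.3000, 3.6000, 0.5000)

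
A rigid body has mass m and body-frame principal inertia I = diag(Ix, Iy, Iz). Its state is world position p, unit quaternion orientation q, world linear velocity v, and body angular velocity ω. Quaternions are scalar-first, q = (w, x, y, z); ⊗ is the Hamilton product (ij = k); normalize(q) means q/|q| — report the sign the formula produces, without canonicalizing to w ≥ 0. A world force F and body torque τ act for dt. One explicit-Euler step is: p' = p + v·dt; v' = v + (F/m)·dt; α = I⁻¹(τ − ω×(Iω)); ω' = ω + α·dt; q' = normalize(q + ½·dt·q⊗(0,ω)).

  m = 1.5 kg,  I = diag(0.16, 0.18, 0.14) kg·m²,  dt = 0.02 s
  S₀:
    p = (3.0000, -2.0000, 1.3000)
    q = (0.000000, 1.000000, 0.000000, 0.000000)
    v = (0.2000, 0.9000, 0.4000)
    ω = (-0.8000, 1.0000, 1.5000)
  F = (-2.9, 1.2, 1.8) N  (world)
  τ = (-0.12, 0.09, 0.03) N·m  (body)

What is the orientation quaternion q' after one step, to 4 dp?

q' = (0.0080, 0.9998, -0.0150, 0.0100)

2q̇ = q⊗(0,ω) = (0.8000000, 0.0000000, -1.5000000, 1.0000000)
q' = normalize(q + ½dt·q⊗(0,ω)) = (0.0080, 0.9998, -0.0150, 0.0100)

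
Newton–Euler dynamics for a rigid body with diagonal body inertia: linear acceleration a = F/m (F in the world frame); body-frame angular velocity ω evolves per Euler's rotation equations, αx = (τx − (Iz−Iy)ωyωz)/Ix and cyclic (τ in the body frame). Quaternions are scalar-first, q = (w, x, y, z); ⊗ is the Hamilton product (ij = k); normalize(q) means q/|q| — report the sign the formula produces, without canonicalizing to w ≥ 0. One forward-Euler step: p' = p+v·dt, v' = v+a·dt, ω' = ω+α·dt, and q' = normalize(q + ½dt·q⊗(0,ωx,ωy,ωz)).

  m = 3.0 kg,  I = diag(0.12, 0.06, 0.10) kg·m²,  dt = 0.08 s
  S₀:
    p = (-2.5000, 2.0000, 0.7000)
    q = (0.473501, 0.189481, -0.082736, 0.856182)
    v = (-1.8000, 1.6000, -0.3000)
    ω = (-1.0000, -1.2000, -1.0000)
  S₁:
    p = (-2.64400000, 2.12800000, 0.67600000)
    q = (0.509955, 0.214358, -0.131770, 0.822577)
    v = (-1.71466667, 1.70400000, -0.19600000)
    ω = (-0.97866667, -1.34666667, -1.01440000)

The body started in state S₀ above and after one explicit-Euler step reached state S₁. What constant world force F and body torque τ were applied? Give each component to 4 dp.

F = (3.2000, 3.9000, 3.9000)
τ = (0.0800, -0.0900, -0.0900)

ω₁ − ω₀ = (0.02133333, -0.14666667, -0.01440000)
ω₀×(Iω₀) = (0.0480, 0.0200, -0.0720)
I·α + gyro = (0.0800, -0.0900, -0.0900)
velocity change Δv = (0.08533333, 0.10400000, 0.10400000)
m·(v₁−v₀)/dt = (3.2000, 3.9000, 3.9000)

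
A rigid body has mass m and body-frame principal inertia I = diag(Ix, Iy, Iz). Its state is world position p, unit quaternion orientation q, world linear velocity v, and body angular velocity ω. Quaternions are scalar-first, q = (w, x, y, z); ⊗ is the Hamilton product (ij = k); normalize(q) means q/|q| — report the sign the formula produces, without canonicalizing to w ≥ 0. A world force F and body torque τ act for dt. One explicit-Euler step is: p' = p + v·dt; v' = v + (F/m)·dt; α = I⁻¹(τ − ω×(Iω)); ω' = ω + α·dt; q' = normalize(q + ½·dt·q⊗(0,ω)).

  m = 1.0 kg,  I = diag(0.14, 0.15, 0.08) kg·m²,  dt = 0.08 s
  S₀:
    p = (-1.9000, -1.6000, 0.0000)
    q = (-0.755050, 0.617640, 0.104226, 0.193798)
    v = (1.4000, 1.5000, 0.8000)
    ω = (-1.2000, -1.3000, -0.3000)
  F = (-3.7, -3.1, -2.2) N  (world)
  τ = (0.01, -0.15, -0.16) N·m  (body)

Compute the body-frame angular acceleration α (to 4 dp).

gyro term ω×Iω = (-0.0273, 0.0216, 0.0156)
α = I⁻¹(τ − ω×Iω) = (0.2664, -1.1440, -2.1950)

α = (0.2664, -1.1440, -2.1950)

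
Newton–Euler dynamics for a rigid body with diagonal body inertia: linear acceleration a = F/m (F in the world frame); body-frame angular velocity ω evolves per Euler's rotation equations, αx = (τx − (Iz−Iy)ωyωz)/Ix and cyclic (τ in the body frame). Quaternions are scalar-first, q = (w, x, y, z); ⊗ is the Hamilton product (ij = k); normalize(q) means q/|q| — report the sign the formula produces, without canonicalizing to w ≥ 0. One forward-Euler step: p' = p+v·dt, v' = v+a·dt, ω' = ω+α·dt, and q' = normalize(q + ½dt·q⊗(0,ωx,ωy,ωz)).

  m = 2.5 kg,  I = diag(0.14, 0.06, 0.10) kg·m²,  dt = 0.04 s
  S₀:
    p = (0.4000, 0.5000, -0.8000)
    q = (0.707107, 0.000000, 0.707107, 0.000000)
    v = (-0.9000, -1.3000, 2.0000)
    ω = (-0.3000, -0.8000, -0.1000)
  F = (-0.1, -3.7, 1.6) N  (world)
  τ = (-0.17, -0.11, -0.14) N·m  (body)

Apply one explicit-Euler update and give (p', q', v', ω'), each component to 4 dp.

p' = (0.3640, 0.4480, -0.7200)
q' = (0.7183, -0.0057, 0.6957, 0.0028)
v' = (-0.9016, -1.3592, 2.0256)
ω' = (-0.3495, -0.8741, -0.1483)

linear accel F/m = (-0.0400, -1.4800, 0.6400)
p' = p + v·dt = (0.3640, 0.4480, -0.7200)
v' = v + a·dt = (-0.9016, -1.3592, 2.0256)
ω×(Iω) gyroscopic = (0.0032, 0.0012, -0.0192)
(τ − ω×Iω)/I = (-1.2371, -1.8533, -1.2080)
ω + α·dt = (-0.3495, -0.8741, -0.1483)
q⊗(0,ω) = (0.5656856, -0.2828428, -0.5656856, 0.1414214)
q + ½dt·q⊗(0,ω), renormalized = (0.7183, -0.0057, 0.6957, 0.0028)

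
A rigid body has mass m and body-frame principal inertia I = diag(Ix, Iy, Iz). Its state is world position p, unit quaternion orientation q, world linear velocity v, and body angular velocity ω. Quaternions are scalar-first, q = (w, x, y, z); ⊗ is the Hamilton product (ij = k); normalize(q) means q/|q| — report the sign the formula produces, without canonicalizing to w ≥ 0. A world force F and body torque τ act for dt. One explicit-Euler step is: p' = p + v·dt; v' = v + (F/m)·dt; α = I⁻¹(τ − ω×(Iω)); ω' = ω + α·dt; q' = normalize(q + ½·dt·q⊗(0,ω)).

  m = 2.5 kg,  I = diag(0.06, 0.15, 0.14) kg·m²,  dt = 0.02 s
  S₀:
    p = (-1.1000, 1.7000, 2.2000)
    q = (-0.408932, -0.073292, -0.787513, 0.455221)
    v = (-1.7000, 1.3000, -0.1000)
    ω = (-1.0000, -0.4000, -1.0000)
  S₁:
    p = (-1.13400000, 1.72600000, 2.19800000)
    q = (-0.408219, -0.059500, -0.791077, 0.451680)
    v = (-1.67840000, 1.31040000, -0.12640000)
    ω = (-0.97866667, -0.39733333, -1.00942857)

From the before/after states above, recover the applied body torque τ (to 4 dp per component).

ω₁ − ω₀ = (0.02133333, 0.00266667, -0.00942857)
gyro term ω₀×Iω₀ = (-0.0040, -0.0800, 0.0360)
I·α + gyro = (0.0600, -0.0600, -0.0300)

τ = (0.0600, -0.0600, -0.0300)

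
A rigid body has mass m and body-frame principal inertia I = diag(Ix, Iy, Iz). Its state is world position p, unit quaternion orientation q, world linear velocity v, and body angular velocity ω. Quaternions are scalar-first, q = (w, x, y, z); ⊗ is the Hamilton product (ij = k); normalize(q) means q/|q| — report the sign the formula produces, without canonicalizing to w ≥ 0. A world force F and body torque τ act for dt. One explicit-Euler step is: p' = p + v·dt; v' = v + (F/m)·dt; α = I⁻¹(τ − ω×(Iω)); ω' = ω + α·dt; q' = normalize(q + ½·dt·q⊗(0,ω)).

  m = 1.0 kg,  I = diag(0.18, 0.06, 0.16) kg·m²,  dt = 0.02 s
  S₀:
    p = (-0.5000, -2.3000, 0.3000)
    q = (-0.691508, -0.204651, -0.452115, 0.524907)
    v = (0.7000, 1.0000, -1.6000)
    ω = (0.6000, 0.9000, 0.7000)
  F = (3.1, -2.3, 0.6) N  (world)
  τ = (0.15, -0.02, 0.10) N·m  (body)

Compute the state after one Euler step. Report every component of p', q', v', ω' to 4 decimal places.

ω×(Iω) gyroscopic = (0.0630, 0.0084, -0.0648)
α = I⁻¹(τ − ω×Iω) = (0.4833, -0.4733, 1.0300)
ω + α·dt = (0.6097, 0.8905, 0.7206)
2q̇ = q⊗(0,ω) = (0.1622592, -1.2038016, -0.1641573, -0.3969725)
updated quaternion q' = (-0.6898, -0.2167, -0.4537, 0.5209)
p + v·dt = (-0.4860, -2.2800, 0.2680)
v' = v + a·dt = (0.7620, 0.9540, -1.5880)

p' = (-0.4860, -2.2800, 0.2680)
q' = (-0.6898, -0.2167, -0.4537, 0.5209)
v' = (0.7620, 0.9540, -1.5880)
ω' = (0.6097, 0.8905, 0.7206)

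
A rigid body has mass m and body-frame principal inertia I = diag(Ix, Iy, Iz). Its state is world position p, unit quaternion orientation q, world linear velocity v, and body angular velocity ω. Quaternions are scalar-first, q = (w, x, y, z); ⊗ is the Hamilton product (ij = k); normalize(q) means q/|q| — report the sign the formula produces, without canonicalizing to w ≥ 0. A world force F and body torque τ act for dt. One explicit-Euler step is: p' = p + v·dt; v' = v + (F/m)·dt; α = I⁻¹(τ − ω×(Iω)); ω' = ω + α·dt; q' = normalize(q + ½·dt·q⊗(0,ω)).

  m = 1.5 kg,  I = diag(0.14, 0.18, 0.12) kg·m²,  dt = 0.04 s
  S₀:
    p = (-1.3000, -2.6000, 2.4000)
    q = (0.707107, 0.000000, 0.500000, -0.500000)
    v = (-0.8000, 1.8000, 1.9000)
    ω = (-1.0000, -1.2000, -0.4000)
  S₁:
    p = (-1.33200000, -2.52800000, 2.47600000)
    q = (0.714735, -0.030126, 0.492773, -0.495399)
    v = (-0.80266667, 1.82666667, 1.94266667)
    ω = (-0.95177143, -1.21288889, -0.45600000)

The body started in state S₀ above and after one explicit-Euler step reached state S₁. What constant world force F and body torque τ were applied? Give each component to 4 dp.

ω₁ − ω₀ = (0.04822857, -0.01288889, -0.05600000)
precession coupling = (-0.0288, 0.0080, 0.0480)
τ = I·(Δω/dt) + ω₀×(Iω₀) = (0.1400, -0.0500, -0.1200)
v₁ − v₀ = (-0.00266667, 0.02666667, 0.04266667)
applied force F = (-0.1000, 1.0000, 1.6000)

F = (-0.1000, 1.0000, 1.6000)
τ = (0.1400, -0.0500, -0.1200)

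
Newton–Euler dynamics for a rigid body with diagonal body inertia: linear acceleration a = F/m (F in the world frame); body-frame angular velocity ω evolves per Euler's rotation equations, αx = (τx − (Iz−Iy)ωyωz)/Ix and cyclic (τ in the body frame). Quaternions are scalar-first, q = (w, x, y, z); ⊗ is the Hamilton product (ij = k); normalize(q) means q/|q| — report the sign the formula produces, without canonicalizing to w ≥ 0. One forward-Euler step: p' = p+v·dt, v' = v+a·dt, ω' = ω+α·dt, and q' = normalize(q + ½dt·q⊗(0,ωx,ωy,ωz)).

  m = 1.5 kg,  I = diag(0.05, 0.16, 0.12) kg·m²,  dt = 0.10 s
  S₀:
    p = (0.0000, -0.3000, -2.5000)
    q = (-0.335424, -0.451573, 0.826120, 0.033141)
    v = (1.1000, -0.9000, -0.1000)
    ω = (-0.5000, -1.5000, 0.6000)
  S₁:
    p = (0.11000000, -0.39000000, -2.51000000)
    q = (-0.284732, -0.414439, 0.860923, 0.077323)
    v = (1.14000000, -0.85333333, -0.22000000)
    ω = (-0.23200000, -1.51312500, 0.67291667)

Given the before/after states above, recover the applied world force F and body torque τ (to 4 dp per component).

Δv = v₁−v₀ = (0.04000000, 0.04666667, -0.12000000)
applied force F = (0.6000, 0.7000, -1.8000)
Δω = ω₁−ω₀ = (0.26800000, -0.01312500, 0.07291667)
precession coupling = (0.0360, 0.0210, 0.0825)
I·α + gyro = (0.1700, 0.0000, 0.1700)

F = (0.6000, 0.7000, -1.8000)
τ = (0.1700, 0.0000, 0.1700)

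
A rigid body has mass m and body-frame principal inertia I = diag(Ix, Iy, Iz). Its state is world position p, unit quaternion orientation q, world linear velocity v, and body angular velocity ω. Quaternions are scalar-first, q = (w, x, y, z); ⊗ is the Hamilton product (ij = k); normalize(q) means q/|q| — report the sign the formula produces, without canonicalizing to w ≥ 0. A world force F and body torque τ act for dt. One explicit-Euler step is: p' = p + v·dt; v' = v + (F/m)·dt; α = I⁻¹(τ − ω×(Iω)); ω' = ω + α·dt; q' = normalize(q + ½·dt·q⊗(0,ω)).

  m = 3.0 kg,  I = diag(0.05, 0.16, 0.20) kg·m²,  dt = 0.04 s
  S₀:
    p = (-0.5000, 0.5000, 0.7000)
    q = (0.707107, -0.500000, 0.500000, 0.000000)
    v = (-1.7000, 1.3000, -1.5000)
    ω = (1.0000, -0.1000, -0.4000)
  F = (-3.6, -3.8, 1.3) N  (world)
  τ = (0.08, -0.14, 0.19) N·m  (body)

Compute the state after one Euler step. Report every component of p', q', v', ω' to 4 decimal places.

p' = (-0.5680, 0.5520, 0.6400)
q' = (0.7179, -0.4897, 0.4945, -0.0147)
v' = (-1.7480, 1.2493, -1.4827)
ω' = (1.0627, -0.1500, -0.3598)

α = I⁻¹(τ − ω×Iω) = (1.5680, -1.2500, 1.0050)
ω' = ω + α·dt = (1.0627, -0.1500, -0.3598)
2q̇ = q⊗(0,ω) = (0.5500000, 0.5071070, -0.2707107, -0.7328428)
q' = normalize(q + ½dt·q⊗(0,ω)) = (0.7179, -0.4897, 0.4945, -0.0147)
new position p' = (-0.5680, 0.5520, 0.6400)
v + (F/m)dt = (-1.7480, 1.2493, -1.4827)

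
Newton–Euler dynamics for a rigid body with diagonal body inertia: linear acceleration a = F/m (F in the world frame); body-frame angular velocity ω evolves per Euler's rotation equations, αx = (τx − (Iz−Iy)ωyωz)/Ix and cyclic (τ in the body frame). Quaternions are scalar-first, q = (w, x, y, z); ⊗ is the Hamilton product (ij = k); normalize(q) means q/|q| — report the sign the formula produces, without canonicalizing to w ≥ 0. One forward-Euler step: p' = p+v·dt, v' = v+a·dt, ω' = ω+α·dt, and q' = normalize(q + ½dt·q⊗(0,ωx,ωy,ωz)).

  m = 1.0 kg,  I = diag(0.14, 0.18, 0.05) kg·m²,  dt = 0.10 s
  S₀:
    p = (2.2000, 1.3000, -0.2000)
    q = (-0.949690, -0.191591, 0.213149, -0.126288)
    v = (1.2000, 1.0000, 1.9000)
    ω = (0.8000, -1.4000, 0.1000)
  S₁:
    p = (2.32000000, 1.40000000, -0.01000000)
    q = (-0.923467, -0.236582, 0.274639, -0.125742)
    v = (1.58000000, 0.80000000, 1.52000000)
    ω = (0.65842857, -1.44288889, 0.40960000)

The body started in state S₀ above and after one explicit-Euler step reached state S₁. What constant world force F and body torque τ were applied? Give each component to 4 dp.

rate change Δω = (-0.14157143, -0.04288889, 0.30960000)
τ = I·(Δω/dt) + ω₀×(Iω₀) = (-0.1800, -0.0700, 0.1100)
velocity change Δv = (0.38000000, -0.20000000, -0.38000000)
m·(v₁−v₀)/dt = (3.8000, -2.0000, -3.8000)

F = (3.8000, -2.0000, -3.8000)
τ = (-0.1800, -0.0700, 0.1100)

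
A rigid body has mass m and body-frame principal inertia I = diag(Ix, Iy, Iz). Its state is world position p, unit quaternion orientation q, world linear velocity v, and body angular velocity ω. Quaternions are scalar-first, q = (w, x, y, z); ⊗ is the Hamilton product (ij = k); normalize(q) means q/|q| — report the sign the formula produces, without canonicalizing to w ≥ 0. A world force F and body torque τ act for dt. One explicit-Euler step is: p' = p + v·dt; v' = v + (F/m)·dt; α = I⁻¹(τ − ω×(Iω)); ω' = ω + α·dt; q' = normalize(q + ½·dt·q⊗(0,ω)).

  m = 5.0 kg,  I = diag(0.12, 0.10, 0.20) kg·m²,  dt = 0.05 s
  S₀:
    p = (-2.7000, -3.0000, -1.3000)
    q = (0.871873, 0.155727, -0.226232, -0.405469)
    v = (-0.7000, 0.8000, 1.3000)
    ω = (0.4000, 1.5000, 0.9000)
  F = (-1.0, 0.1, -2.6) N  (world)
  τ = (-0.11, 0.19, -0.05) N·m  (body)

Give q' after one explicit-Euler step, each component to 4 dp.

q⊗(0,ω) = (0.6419793, 0.7533439, 1.0054676, 1.1087690)
q + ½dt·q⊗(0,ω), renormalized = (0.8870, 0.1744, -0.2009, -0.3774)

q' = (0.8870, 0.1744, -0.2009, -0.3774)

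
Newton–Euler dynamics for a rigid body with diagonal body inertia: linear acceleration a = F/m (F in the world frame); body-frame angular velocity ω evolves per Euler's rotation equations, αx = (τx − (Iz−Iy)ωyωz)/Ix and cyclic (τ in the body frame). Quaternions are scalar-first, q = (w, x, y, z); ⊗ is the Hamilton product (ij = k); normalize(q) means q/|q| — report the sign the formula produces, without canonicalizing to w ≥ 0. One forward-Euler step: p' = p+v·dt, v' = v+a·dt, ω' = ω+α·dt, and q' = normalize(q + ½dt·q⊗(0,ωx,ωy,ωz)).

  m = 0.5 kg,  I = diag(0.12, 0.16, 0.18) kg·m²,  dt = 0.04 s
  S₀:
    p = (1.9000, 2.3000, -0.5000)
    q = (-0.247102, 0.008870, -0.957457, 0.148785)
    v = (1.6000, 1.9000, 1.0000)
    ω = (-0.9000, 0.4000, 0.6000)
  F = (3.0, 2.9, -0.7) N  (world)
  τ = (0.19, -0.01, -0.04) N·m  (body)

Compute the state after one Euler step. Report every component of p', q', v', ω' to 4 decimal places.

p' = (1.9640, 2.3760, -0.4600)
q' = (-0.2410, 0.0006, -0.9620, 0.1286)
v' = (1.8400, 2.1320, 0.9440)
ω' = (-0.8383, 0.3894, 0.5943)

linear accel F/m = (6.0000, 5.8000, -1.4000)
new position p' = (1.9640, 2.3760, -0.4600)
v + (F/m)dt = (1.8400, 2.1320, 0.9440)
angular accel α = (1.5433, -0.2650, -0.1422)
ω + α·dt = (-0.8383, 0.3894, 0.5943)
q⊗(0,ω) = (0.3016948, -0.4115964, -0.2380693, -1.0064245)
updated quaternion q' = (-0.2410, 0.0006, -0.9620, 0.1286)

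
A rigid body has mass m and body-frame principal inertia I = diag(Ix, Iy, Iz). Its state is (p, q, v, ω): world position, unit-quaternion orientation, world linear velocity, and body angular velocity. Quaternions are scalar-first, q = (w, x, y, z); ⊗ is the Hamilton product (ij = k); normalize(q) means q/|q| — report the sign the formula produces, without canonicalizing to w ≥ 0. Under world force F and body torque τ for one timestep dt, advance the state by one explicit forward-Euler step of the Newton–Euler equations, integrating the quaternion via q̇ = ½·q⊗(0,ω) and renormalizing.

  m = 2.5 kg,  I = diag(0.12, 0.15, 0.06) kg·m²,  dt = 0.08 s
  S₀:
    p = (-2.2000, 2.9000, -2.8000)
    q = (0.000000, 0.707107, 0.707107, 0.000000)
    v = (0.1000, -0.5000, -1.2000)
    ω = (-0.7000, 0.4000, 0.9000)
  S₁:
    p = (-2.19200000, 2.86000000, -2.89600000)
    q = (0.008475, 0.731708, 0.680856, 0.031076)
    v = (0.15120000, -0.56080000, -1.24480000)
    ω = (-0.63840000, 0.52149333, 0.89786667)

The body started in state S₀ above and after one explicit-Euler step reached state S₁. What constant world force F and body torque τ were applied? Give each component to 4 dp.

ω₁ − ω₀ = (0.06160000, 0.12149333, -0.00213333)
I·α + gyro = (0.0600, 0.1900, -0.0100)
Δv = v₁−v₀ = (0.05120000, -0.06080000, -0.04480000)
m·(v₁−v₀)/dt = (1.6000, -1.9000, -1.4000)

F = (1.6000, -1.9000, -1.4000)
τ = (0.0600, 0.1900, -0.0100)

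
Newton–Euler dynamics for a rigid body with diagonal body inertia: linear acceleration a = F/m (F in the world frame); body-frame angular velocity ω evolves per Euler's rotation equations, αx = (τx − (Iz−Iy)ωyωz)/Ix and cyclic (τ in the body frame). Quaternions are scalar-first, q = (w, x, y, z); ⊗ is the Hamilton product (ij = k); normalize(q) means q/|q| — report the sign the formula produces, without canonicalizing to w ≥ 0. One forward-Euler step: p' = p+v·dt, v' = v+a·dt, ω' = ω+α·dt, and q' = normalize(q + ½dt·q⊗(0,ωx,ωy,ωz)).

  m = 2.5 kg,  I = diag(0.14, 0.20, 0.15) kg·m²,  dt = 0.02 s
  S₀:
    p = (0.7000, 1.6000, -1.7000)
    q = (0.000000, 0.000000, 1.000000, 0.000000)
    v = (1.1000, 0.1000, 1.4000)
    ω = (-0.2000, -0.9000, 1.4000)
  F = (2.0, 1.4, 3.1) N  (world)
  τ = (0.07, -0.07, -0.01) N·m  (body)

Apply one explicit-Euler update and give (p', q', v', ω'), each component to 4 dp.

p' = (0.7220, 1.6020, -1.6720)
q' = (0.0090, 0.0140, 0.9999, 0.0020)
v' = (1.1160, 0.1112, 1.4248)
ω' = (-0.1990, -0.9073, 1.3972)

linear accel F/m = (0.8000, 0.5600, 1.2400)
p' = p + v·dt = (0.7220, 1.6020, -1.6720)
v + (F/m)dt = (1.1160, 0.1112, 1.4248)
precession coupling ω×(Iω) = (0.0630, 0.0028, 0.0108)
α = I⁻¹(τ − ω×Iω) = (0.0500, -0.3640, -0.1387)
ω' = ω + α·dt = (-0.1990, -0.9073, 1.3972)
q⊗(0,ω) = (0.9000000, 1.4000000, 0.0000000, 0.2000000)
q' = normalize(q + ½dt·q⊗(0,ω)) = (0.0090, 0.0140, 0.9999, 0.0020)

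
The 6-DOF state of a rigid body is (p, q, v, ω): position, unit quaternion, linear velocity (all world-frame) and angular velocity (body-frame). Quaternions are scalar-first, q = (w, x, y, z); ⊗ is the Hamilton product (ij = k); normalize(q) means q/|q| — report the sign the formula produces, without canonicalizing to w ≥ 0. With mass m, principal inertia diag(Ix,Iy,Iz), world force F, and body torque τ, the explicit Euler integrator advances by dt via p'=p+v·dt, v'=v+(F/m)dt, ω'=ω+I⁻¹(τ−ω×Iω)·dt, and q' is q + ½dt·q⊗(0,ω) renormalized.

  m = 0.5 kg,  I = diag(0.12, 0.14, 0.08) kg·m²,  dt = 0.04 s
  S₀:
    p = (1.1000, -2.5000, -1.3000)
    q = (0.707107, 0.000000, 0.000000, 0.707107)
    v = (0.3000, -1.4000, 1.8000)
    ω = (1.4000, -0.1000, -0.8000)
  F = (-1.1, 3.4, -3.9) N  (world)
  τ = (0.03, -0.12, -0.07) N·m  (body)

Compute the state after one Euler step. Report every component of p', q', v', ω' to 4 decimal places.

p' = (1.1120, -2.5560, -1.2280)
q' = (0.7180, 0.0212, 0.0184, 0.6954)
v' = (0.2120, -1.1280, 1.4880)
ω' = (1.4116, -0.1215, -0.8336)

a = (-2.2000, 6.8000, -7.8000)
new position p' = (1.1120, -2.5560, -1.2280)
new velocity v' = (0.2120, -1.1280, 1.4880)
(τ − ω×Iω)/I = (0.2900, -0.5371, -0.8400)
ω' = ω + α·dt = (1.4116, -0.1215, -0.8336)
Hamilton product q⊗(0,ω) = (0.5656856, 1.0606605, 0.9192391, -0.5656856)
updated quaternion q' = (0.7180, 0.0212, 0.0184, 0.6954)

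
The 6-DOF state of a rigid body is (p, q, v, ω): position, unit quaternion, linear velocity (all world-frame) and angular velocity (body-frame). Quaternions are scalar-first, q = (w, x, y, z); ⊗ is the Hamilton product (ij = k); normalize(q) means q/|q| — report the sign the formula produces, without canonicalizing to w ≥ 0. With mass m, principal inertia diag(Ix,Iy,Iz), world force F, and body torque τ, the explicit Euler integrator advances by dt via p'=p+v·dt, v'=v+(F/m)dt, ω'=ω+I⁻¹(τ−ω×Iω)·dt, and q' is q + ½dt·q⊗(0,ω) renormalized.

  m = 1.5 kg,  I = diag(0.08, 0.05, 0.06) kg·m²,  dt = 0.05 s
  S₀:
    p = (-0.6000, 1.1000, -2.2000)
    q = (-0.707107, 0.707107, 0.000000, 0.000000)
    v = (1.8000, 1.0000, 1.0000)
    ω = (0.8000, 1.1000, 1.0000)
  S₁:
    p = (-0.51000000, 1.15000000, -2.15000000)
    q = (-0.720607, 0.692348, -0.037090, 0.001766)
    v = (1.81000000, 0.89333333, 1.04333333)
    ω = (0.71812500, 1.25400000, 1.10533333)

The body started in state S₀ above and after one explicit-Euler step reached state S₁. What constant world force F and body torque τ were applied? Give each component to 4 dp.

ω₁ − ω₀ = (-0.08187500, 0.15400000, 0.10533333)
gyro term ω₀×Iω₀ = (0.0110, 0.0160, -0.0264)
I·α + gyro = (-0.1200, 0.1700, 0.1000)
velocity change Δv = (0.01000000, -0.10666667, 0.04333333)
m·(v₁−v₀)/dt = (0.3000, -3.2000, 1.3000)

F = (0.3000, -3.2000, 1.3000)
τ = (-0.1200, 0.1700, 0.1000)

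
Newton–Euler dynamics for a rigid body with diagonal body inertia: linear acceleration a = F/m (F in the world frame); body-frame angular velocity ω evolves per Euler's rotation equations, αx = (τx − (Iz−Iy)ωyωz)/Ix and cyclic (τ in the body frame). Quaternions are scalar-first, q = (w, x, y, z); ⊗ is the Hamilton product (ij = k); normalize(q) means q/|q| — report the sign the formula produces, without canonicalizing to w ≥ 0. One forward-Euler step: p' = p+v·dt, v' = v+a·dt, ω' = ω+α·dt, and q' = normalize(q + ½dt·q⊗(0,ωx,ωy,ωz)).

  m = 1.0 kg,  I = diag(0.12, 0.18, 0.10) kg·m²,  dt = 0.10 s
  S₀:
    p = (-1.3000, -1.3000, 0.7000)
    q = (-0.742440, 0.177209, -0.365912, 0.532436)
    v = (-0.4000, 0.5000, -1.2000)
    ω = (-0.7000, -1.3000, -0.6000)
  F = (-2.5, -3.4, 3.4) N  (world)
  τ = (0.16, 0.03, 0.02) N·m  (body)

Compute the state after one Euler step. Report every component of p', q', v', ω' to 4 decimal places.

p' = (-1.3400, -1.2500, 0.5800)
q' = (-0.7417, 0.2480, -0.3299, 0.5287)
v' = (-0.6500, 0.1600, -0.8600)
ω' = (-0.5147, -1.2880, -0.6346)

p' = p + v·dt = (-1.3400, -1.2500, 0.5800)
new velocity v' = (-0.6500, 0.1600, -0.8600)
precession coupling ω×(Iω) = (-0.0624, 0.0084, 0.0546)
angular accel α = (1.8533, 0.1200, -0.3460)
ω + α·dt = (-0.5147, -1.2880, -0.6346)
q⊗(0,ω) = (-0.0321777, 1.4314220, 0.6987922, -0.0410461)
q + ½dt·q⊗(0,ω), renormalized = (-0.7417, 0.2480, -0.3299, 0.5287)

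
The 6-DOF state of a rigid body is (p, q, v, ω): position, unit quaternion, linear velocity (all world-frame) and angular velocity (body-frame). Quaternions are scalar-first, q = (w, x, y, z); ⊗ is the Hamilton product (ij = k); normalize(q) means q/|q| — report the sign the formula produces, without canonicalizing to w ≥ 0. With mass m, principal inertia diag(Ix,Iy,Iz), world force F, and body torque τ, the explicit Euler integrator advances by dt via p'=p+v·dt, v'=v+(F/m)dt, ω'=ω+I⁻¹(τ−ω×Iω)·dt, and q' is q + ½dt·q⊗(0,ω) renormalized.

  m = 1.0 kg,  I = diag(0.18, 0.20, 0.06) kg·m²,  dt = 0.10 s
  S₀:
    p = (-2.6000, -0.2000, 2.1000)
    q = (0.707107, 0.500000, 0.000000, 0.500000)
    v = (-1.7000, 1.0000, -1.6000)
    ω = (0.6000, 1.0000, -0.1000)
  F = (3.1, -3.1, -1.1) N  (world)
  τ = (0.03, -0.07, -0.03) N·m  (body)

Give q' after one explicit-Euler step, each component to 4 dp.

q' = (0.6934, 0.4954, 0.0528, 0.5206)

Hamilton product q⊗(0,ω) = (-0.2500000, -0.0757358, 1.0571070, 0.4292893)
q' = normalize(q + ½dt·q⊗(0,ω)) = (0.6934, 0.4954, 0.0528, 0.5206)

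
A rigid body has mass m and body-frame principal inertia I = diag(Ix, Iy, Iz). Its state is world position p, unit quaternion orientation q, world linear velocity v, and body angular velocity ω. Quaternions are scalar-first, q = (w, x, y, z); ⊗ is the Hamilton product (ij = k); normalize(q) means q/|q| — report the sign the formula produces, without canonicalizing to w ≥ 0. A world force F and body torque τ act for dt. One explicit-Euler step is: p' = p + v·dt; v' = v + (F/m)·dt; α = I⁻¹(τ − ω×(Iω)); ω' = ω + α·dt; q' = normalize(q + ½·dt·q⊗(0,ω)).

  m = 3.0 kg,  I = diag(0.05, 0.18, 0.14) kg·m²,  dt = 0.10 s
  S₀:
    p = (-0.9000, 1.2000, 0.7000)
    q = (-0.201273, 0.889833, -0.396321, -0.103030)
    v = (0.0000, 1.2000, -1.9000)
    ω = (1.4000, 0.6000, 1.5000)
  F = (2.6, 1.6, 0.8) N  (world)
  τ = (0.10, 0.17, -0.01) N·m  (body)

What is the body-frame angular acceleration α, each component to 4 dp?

α = (2.7200, 1.9944, -0.8514)

gyro term ω×Iω = (-0.0360, -0.1890, 0.1092)
(τ − ω×Iω)/I = (2.7200, 1.9944, -0.8514)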